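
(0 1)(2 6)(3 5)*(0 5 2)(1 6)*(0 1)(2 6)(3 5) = (0 2)(1 3 6)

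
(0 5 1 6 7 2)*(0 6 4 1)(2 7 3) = (0 5)(1 4)(2 6 3)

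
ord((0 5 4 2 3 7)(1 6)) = 6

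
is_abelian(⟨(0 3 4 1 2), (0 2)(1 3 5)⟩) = no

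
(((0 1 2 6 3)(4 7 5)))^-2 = (0 6 1 3 2)(4 7 5)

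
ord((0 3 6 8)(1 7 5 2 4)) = 20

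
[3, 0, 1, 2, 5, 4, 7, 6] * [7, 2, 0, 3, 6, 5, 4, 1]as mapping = [0→3, 1→7, 2→2, 3→0, 4→5, 5→6, 6→1, 7→4]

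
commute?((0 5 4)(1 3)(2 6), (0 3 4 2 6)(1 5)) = no:(0 5 4)(1 3)(2 6) * (0 3 4 2 6)(1 5) = (0 1 4 3 5 2), (0 3 4 2 6)(1 5) * (0 5 4)(1 3)(2 6) = (0 1 4 6 5 3)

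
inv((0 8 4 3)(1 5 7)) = (0 3 4 8)(1 7 5)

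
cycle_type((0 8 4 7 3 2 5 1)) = 8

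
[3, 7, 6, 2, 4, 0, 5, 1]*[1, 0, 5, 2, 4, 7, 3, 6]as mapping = [0→2, 1→6, 2→3, 3→5, 4→4, 5→1, 6→7, 7→0]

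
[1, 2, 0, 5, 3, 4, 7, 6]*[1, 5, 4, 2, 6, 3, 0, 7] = [5, 4, 1, 3, 2, 6, 7, 0]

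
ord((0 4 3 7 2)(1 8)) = 10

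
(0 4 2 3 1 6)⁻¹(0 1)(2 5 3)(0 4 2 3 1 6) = (1 3 5)(4 6)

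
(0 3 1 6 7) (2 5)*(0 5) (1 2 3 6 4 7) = (0 6 1 4 7 5 3 2) 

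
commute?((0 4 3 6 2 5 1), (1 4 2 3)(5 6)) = no:(0 4 3 6 2 5 1)*(1 4 2 3)(5 6) = (0 2 6 3 5 4 1), (1 4 2 3)(5 6)*(0 4 3 6 2 5 1) = (0 4 5 2 6 1 3)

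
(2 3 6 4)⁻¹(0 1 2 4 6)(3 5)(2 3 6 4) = (0 1 3 2 4)(5 6)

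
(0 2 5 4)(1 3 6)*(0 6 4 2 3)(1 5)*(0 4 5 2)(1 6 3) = (0 1 4 3 5)(2 6)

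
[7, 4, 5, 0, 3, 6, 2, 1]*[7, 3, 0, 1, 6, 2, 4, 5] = [5, 6, 2, 7, 1, 4, 0, 3]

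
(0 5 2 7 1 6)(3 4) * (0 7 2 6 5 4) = (0 4 3)(1 5 6 7)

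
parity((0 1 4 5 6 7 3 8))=odd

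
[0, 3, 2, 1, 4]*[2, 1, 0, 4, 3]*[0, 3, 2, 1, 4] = [2, 4, 0, 3, 1]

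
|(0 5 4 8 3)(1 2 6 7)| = 20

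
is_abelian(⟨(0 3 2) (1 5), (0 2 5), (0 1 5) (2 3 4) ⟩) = no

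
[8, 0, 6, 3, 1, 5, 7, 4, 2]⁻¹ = [1, 4, 8, 3, 7, 5, 2, 6, 0]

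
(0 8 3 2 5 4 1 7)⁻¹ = (0 7 1 4 5 2 3 8)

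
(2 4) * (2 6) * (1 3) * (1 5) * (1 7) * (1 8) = (1 3 5 7 8)(2 4 6)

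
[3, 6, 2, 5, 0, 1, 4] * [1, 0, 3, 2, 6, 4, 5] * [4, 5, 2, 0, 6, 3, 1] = [2, 3, 0, 6, 5, 4, 1]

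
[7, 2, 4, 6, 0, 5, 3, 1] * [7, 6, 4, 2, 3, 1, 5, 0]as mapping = [0→0, 1→4, 2→3, 3→5, 4→7, 5→1, 6→2, 7→6]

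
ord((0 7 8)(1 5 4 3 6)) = 15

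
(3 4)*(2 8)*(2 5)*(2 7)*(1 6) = (1 6)(2 8 5 7)(3 4)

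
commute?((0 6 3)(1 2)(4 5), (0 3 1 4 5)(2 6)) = no:(0 6 3)(1 2)(4 5)*(0 3 1 4 5)(2 6) = (0 2 4)(1 6), (0 3 1 4 5)(2 6)*(0 6 3)(1 2)(4 5) = (1 5 6)(2 3)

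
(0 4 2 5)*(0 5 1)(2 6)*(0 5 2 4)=(1 5 2)(4 6)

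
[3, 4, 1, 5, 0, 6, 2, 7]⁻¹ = [4, 2, 6, 0, 1, 3, 5, 7]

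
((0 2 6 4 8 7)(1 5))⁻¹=(0 7 8 4 6 2)(1 5)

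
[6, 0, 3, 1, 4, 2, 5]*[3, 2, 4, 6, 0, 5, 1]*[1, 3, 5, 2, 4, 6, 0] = [3, 2, 0, 5, 1, 4, 6]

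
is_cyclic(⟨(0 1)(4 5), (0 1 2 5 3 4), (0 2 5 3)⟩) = no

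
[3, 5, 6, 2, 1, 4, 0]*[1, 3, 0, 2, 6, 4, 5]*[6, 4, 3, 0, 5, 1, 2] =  [3, 5, 1, 6, 0, 2, 4]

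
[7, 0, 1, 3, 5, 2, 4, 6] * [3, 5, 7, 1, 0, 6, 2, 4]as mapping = [0→4, 1→3, 2→5, 3→1, 4→6, 5→7, 6→0, 7→2]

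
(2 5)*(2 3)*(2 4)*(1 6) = (1 6) (2 5 3 4) 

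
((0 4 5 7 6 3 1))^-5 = (0 5 6 1 4 7 3)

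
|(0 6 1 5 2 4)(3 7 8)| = 6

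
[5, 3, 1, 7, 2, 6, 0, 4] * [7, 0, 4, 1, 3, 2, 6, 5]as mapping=[0→2, 1→1, 2→0, 3→5, 4→4, 5→6, 6→7, 7→3]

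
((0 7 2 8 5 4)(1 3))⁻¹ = (0 4 5 8 2 7)(1 3)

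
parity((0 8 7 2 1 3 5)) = even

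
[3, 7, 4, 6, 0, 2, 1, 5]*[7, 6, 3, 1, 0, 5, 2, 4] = [1, 4, 0, 2, 7, 3, 6, 5]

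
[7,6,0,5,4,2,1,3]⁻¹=[2,6,5,7,4,3,1,0]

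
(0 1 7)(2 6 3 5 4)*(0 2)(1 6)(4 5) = (0 6 3 4)(1 7 2)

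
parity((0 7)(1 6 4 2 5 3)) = even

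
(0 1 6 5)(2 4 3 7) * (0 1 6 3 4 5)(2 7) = (0 6)(1 3 2 5)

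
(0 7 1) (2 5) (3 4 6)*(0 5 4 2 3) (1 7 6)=(0 6) (1 5 3 2 4) 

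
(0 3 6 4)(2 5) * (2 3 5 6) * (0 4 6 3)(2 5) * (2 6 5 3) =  (0 6 5)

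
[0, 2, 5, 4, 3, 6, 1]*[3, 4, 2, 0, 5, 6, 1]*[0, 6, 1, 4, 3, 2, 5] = [4, 1, 5, 2, 0, 6, 3]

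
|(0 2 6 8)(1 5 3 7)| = 4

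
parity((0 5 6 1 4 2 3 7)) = odd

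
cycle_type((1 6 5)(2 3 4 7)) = 3.4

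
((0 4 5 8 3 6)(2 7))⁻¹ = (0 6 3 8 5 4)(2 7)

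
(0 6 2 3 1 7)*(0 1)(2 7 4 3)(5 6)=(0 5 6 7 1 4 3)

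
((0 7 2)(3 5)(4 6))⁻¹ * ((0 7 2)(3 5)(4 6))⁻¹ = (0 7 2)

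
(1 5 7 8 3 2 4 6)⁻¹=(1 6 4 2 3 8 7 5)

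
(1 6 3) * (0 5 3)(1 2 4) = (0 5 3 2 4 1 6)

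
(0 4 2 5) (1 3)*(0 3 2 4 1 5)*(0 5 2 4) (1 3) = (0 3 2 5 1 4) 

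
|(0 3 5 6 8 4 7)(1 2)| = 14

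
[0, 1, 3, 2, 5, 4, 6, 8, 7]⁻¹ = [0, 1, 3, 2, 5, 4, 6, 8, 7]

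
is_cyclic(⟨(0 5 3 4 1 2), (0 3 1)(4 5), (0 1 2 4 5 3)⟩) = no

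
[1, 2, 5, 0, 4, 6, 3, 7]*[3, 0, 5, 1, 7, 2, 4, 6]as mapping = [0→0, 1→5, 2→2, 3→3, 4→7, 5→4, 6→1, 7→6]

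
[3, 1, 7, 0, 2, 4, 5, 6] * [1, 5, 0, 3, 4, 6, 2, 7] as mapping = [0→3, 1→5, 2→7, 3→1, 4→0, 5→4, 6→6, 7→2] 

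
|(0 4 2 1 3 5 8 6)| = 8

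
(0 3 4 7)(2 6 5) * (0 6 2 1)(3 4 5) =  (0 4 7 6 3 5 1)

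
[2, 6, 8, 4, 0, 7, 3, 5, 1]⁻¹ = [4, 8, 0, 6, 3, 7, 1, 5, 2]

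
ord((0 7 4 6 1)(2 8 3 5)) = 20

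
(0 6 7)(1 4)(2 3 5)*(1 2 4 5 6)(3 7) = (0 1 5 4 2 7)(3 6)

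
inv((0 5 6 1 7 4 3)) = (0 3 4 7 1 6 5)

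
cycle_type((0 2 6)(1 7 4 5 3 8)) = 3.6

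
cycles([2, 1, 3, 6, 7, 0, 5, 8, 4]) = (0 2 3 6 5)(4 7 8)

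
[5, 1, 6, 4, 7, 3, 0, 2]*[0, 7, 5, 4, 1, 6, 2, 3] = [6, 7, 2, 1, 3, 4, 0, 5]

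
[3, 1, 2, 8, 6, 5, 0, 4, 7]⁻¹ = [6, 1, 2, 0, 7, 5, 4, 8, 3]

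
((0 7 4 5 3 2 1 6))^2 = (0 4 3 1)(2 6 7 5)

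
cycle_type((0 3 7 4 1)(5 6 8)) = 3.5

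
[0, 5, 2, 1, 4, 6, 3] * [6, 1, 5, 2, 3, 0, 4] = [6, 0, 5, 1, 3, 4, 2]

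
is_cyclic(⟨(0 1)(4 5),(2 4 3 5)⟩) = no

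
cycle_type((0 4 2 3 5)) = 5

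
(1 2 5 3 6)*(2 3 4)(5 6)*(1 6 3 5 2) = (1 5 4)(2 3)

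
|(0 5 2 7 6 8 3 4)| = 8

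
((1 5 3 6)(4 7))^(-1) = (1 6 3 5)(4 7)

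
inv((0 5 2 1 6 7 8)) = (0 8 7 6 1 2 5)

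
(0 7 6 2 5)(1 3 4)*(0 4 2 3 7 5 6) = (0 5 4 1 7)(2 6 3)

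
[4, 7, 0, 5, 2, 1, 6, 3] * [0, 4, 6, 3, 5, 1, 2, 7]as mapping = [0→5, 1→7, 2→0, 3→1, 4→6, 5→4, 6→2, 7→3]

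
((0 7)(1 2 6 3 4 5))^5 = (0 7)(1 5 4 3 6 2)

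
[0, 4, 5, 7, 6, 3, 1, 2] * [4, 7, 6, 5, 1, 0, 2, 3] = [4, 1, 0, 3, 2, 5, 7, 6]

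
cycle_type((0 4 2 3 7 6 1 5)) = 8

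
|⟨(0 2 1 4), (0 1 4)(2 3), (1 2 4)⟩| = 120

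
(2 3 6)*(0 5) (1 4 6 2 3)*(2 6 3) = (0 5) (1 4 3 6 2) 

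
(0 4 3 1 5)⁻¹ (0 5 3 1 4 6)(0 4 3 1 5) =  (0 1 5 3 6 4)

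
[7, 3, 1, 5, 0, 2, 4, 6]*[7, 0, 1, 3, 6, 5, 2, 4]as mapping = [0→4, 1→3, 2→0, 3→5, 4→7, 5→1, 6→6, 7→2]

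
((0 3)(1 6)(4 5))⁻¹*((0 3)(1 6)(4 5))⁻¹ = ()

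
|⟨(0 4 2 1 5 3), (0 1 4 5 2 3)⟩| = 720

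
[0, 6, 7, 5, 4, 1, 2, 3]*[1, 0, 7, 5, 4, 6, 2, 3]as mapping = [0→1, 1→2, 2→3, 3→6, 4→4, 5→0, 6→7, 7→5]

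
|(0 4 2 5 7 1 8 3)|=8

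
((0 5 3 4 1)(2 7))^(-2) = (0 4 5 1 3)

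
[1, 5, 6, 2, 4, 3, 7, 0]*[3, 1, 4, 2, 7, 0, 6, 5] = [1, 0, 6, 4, 7, 2, 5, 3]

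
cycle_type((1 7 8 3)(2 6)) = 2.4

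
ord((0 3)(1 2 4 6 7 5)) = 6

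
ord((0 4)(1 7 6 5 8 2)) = 6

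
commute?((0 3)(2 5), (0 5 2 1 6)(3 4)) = no:(0 3)(2 5) * (0 5 2 1 6)(3 4) = (0 4 3 5 1 6), (0 5 2 1 6)(3 4) * (0 3)(2 5) = (0 2 1 6 3 4)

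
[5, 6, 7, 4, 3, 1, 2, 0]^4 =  [2, 0, 1, 3, 4, 7, 5, 6]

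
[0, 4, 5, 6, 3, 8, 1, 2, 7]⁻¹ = [0, 6, 7, 4, 1, 2, 3, 8, 5]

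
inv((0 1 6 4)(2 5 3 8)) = (0 4 6 1)(2 8 3 5)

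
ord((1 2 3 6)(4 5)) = 4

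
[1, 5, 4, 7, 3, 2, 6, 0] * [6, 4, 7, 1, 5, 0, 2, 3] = [4, 0, 5, 3, 1, 7, 2, 6]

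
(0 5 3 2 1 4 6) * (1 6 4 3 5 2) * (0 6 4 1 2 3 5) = (0 3 2 4 1 5)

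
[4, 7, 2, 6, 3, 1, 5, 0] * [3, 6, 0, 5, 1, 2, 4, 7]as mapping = [0→1, 1→7, 2→0, 3→4, 4→5, 5→6, 6→2, 7→3]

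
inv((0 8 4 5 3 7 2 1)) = (0 1 2 7 3 5 4 8)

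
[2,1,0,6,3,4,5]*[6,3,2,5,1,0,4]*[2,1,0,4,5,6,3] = [0,4,3,5,6,1,2]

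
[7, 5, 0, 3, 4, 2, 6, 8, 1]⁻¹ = [2, 8, 5, 3, 4, 1, 6, 0, 7]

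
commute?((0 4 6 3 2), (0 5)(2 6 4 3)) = no:(0 4 6 3 2)*(0 5)(2 6 4 3) = (0 3 6 2 5), (0 5)(2 6 4 3)*(0 4 6 3 2) = (0 5 4 2 3)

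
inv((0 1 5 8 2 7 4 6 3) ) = (0 3 6 4 7 2 8 5 1) 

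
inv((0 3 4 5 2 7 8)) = (0 8 7 2 5 4 3)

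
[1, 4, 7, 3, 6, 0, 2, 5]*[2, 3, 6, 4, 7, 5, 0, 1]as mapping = [0→3, 1→7, 2→1, 3→4, 4→0, 5→2, 6→6, 7→5]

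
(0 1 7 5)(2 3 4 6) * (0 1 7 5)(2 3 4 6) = (0 7)(1 5)(2 4)(3 6)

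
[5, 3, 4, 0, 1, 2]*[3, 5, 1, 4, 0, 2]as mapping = [0→2, 1→4, 2→0, 3→3, 4→5, 5→1]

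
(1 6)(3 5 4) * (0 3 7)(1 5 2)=(0 3 2 1 6 5 4 7)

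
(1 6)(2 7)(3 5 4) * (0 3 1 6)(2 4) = (0 3 5 2 7 4 1)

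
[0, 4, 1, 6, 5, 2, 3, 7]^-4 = [0, 1, 2, 3, 4, 5, 6, 7]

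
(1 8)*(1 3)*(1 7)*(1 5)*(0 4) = (0 4)(1 8 3 7 5)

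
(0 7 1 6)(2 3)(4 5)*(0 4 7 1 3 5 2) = (0 1 6 4 2 5 7 3)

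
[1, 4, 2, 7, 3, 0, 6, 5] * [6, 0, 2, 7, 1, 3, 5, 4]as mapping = [0→0, 1→1, 2→2, 3→4, 4→7, 5→6, 6→5, 7→3]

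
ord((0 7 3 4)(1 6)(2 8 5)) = 12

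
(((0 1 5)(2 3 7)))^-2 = (0 1 5)(2 3 7)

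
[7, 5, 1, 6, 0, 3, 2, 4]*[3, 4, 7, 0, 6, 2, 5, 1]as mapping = [0→1, 1→2, 2→4, 3→5, 4→3, 5→0, 6→7, 7→6]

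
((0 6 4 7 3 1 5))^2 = (0 4 3 5 6 7 1)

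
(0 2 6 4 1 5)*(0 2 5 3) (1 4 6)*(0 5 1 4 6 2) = (0 1 3 5) (2 4 6) 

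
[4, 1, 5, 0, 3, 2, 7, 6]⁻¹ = [3, 1, 5, 4, 0, 2, 7, 6]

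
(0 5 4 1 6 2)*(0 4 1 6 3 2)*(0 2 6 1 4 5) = (1 3 6 2 5 4)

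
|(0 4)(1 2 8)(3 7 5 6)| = 12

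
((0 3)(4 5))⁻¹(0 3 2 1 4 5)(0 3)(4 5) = (0 2 1 5 4 3)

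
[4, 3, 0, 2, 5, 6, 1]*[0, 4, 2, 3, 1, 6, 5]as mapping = [0→1, 1→3, 2→0, 3→2, 4→6, 5→5, 6→4]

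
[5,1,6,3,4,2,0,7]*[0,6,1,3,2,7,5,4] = [7,6,5,3,2,1,0,4]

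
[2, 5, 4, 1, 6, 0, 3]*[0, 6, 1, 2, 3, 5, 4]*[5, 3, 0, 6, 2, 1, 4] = [3, 1, 6, 4, 2, 5, 0]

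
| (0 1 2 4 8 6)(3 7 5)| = 6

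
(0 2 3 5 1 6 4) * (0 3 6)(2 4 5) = (0 4 3 2 6 5 1)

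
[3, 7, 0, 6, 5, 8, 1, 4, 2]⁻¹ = [2, 6, 8, 0, 7, 4, 3, 1, 5]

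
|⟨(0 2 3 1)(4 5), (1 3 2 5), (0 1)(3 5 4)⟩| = 720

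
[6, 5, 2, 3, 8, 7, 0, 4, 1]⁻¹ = [6, 8, 2, 3, 7, 1, 0, 5, 4]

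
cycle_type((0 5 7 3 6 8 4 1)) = 8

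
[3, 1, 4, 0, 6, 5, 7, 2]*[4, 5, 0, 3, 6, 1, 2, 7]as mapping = [0→3, 1→5, 2→6, 3→4, 4→2, 5→1, 6→7, 7→0]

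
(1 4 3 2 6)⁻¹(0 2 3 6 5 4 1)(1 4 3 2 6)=(0 6 2 1 5 3 4)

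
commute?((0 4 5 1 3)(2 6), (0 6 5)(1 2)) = no:(0 4 5 1 3)(2 6)*(0 6 5)(1 2) = (0 4)(1 3 6)(2 5), (0 6 5)(1 2)*(0 4 5 1 3)(2 6) = (0 2 3)(1 6)(4 5)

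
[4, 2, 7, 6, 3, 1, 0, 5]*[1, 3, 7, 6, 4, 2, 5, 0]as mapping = [0→4, 1→7, 2→0, 3→5, 4→6, 5→3, 6→1, 7→2]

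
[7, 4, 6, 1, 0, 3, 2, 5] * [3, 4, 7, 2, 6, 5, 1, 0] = [0, 6, 1, 4, 3, 2, 7, 5]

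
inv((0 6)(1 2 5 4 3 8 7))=(0 6)(1 7 8 3 4 5 2)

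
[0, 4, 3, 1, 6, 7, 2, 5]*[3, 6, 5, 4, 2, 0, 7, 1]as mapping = [0→3, 1→2, 2→4, 3→6, 4→7, 5→1, 6→5, 7→0]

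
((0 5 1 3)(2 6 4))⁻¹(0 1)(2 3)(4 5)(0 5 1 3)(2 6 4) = (0 6)(1 2)(3 5)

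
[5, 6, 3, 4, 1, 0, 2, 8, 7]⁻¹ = [5, 4, 6, 2, 3, 0, 1, 8, 7]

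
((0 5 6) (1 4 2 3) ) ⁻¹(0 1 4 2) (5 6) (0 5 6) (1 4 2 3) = (0 6) (2 3 5 4) 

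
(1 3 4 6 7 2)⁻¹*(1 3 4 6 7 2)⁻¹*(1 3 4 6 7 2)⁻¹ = (1 6)(2 4)(3 7)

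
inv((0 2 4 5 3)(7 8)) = (0 3 5 4 2)(7 8)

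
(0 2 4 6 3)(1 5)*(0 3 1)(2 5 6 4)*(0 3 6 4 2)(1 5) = (0 1 4 2)(3 6 5)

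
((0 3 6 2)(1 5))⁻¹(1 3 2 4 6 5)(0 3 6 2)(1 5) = (0 4 2 1 5 6)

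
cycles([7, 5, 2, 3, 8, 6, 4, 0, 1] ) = (0 7)(1 5 6 4 8)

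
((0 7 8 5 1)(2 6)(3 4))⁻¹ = (0 1 5 8 7)(2 6)(3 4)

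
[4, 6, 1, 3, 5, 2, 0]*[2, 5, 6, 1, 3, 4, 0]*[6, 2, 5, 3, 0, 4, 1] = [3, 6, 4, 2, 0, 1, 5]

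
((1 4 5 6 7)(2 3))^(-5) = (2 3)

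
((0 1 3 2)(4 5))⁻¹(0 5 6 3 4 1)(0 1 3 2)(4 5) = (1 4 6 2 5 3)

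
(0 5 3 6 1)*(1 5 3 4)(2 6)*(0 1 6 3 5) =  (0 5 4 6)(2 3)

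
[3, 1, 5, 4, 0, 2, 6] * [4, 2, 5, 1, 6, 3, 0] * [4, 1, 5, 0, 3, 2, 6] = [1, 5, 0, 6, 3, 2, 4] 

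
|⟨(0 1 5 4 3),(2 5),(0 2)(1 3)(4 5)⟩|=720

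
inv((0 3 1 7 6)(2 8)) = (0 6 7 1 3)(2 8)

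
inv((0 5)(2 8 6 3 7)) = (0 5)(2 7 3 6 8)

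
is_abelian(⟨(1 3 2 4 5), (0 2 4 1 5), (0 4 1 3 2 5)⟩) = no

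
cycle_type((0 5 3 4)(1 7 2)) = 3.4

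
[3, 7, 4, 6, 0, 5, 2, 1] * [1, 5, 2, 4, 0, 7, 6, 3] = [4, 3, 0, 6, 1, 7, 2, 5]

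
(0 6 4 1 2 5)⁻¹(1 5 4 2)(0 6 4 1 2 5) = (0 1 5 2)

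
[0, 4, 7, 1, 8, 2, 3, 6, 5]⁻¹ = [0, 3, 5, 6, 1, 8, 7, 2, 4]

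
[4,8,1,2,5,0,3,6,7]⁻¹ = [5,2,3,6,0,4,7,8,1]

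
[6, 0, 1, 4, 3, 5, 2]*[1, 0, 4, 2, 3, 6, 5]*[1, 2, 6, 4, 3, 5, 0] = [5, 2, 1, 4, 6, 0, 3]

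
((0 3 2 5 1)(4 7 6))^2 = (0 2 1 3 5)(4 6 7)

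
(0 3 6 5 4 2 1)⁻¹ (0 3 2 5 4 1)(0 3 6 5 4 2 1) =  (0 3 6 1 4 2)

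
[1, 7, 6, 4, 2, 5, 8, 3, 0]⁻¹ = [8, 0, 4, 7, 3, 5, 2, 1, 6]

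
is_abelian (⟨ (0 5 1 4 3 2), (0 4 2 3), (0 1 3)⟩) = no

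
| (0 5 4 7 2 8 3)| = 7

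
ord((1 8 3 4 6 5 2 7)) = 8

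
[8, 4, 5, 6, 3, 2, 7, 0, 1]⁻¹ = [7, 8, 5, 4, 1, 2, 3, 6, 0]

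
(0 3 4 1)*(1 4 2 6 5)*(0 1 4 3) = (2 6 5 4 3)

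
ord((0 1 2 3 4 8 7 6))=8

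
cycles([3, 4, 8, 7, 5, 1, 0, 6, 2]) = (0 3 7 6)(1 4 5)(2 8)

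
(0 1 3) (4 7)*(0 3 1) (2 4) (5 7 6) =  (2 4 6 5 7) 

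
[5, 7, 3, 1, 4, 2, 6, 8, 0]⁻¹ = [8, 3, 5, 2, 4, 0, 6, 1, 7]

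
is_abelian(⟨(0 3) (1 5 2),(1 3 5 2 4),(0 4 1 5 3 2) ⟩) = no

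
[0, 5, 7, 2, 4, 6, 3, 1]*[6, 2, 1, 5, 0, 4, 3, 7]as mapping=[0→6, 1→4, 2→7, 3→1, 4→0, 5→3, 6→5, 7→2]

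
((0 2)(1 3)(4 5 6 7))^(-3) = (0 2)(1 3)(4 5 6 7)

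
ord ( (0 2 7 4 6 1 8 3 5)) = 9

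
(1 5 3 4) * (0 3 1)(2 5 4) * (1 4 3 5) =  (0 5 4)(1 3 2)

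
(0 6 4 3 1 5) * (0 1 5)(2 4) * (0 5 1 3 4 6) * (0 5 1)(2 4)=(0 5 3)(2 6 4)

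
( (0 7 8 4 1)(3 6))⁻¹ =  (0 1 4 8 7)(3 6)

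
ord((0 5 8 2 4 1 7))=7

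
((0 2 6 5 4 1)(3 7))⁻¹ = (0 1 4 5 6 2)(3 7)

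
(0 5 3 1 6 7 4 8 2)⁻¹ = (0 2 8 4 7 6 1 3 5)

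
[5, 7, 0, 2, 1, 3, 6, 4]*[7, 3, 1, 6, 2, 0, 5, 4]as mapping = [0→0, 1→4, 2→7, 3→1, 4→3, 5→6, 6→5, 7→2]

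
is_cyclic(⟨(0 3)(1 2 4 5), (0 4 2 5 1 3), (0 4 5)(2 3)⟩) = no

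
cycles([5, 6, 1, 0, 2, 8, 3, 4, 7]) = (0 5 8 7 4 2 1 6 3)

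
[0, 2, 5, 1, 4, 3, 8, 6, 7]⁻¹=[0, 3, 1, 5, 4, 2, 7, 8, 6]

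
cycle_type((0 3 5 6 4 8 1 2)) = 8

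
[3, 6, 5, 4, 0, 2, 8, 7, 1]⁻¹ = [4, 8, 5, 0, 3, 2, 1, 7, 6]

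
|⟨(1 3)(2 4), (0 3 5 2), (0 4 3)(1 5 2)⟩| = 720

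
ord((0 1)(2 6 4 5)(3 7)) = 4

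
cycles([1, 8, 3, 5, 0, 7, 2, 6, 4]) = (0 1 8 4)(2 3 5 7 6)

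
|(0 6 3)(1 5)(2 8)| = 6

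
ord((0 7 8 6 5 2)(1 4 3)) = 6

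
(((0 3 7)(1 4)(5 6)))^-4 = (0 7 3)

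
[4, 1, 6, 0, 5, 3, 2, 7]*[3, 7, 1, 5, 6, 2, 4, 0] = [6, 7, 4, 3, 2, 5, 1, 0]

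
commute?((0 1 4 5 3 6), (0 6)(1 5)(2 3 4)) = no:(0 1 4 5 3 6)*(0 6)(1 5)(2 3 4) = (0 5 4 1 2 3), (0 6)(1 5)(2 3 4)*(0 1 4 5 3 6) = (1 3 5 4 2 6)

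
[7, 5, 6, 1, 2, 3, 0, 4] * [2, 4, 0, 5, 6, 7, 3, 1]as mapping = [0→1, 1→7, 2→3, 3→4, 4→0, 5→5, 6→2, 7→6]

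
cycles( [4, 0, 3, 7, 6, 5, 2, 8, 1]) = (0 4 6 2 3 7 8 1)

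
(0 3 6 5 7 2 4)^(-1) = (0 4 2 7 5 6 3)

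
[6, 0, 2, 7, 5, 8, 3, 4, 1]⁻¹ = [1, 8, 2, 6, 7, 4, 0, 3, 5]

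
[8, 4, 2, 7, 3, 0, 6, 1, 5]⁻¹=[5, 7, 2, 4, 1, 8, 6, 3, 0]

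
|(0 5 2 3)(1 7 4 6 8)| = 20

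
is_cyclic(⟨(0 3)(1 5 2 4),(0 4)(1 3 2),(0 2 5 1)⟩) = no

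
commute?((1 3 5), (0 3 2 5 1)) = no:(1 3 5)*(0 3 2 5 1) = (0 3 1 2 5), (0 3 2 5 1)*(1 3 5) = (0 5 3 2 1)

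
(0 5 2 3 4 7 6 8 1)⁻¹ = (0 1 8 6 7 4 3 2 5)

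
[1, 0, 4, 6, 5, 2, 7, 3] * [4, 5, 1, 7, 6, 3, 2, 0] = [5, 4, 6, 2, 3, 1, 0, 7]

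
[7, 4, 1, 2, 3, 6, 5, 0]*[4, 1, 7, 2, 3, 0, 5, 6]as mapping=[0→6, 1→3, 2→1, 3→7, 4→2, 5→5, 6→0, 7→4]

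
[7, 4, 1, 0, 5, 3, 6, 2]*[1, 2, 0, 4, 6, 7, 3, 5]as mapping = [0→5, 1→6, 2→2, 3→1, 4→7, 5→4, 6→3, 7→0]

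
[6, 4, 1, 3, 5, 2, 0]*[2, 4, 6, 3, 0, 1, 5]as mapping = [0→5, 1→0, 2→4, 3→3, 4→1, 5→6, 6→2]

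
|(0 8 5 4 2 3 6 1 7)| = 9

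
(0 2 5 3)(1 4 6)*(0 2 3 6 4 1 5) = (0 3 2)(5 6)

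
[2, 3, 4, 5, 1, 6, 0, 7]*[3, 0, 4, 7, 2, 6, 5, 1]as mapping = [0→4, 1→7, 2→2, 3→6, 4→0, 5→5, 6→3, 7→1]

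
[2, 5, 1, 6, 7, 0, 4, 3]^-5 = [5, 2, 0, 7, 6, 1, 3, 4]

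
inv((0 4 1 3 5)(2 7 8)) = (0 5 3 1 4)(2 8 7)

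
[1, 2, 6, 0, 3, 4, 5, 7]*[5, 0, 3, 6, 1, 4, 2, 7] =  [0, 3, 2, 5, 6, 1, 4, 7] 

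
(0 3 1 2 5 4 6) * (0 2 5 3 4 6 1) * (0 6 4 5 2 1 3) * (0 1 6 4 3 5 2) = (0 2 1)(3 4 5)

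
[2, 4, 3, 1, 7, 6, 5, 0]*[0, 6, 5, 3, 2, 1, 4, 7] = [5, 2, 3, 6, 7, 4, 1, 0]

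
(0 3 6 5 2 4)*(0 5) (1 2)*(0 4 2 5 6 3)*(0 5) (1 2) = (0 5 2 1) (4 6) 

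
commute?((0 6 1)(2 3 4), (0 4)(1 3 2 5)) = no:(0 6 1)(2 3 4)*(0 4)(1 3 2 5) = (0 6 3)(1 4 5), (0 4)(1 3 2 5)*(0 6 1)(2 3 4) = (0 2 5)(1 4 6)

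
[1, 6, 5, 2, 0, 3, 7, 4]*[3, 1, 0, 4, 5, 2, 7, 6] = [1, 7, 2, 0, 3, 4, 6, 5]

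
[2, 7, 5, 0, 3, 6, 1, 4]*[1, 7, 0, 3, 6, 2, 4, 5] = [0, 5, 2, 1, 3, 4, 7, 6]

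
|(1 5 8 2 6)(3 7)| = 10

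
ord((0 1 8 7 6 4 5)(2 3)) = 14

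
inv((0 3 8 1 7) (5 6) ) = (0 7 1 8 3) (5 6) 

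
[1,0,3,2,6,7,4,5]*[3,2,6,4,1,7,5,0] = [2,3,4,6,5,0,1,7]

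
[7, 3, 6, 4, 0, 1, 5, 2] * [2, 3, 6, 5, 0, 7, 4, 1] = [1, 5, 4, 0, 2, 3, 7, 6]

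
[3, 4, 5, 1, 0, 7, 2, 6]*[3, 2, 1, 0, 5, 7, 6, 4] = [0, 5, 7, 2, 3, 4, 1, 6]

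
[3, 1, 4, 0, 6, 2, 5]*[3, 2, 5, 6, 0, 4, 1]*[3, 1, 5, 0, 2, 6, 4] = [4, 5, 3, 0, 1, 6, 2]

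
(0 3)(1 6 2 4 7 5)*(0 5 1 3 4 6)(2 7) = (0 4 2 6 7 1)(3 5)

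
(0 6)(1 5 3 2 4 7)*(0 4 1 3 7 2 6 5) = (0 5 7 3 6 4 2 1)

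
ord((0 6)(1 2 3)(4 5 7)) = 6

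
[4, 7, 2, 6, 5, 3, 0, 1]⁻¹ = [6, 7, 2, 5, 0, 4, 3, 1]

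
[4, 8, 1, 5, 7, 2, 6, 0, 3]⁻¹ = [7, 2, 5, 8, 0, 3, 6, 4, 1]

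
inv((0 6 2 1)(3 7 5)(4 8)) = (0 1 2 6)(3 5 7)(4 8)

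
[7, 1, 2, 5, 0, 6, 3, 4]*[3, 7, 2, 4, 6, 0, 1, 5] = [5, 7, 2, 0, 3, 1, 4, 6]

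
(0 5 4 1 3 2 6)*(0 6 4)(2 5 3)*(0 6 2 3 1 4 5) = (0 1 3)(2 5 6)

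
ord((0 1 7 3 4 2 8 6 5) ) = 9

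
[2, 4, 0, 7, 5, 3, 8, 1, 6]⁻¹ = [2, 7, 0, 5, 1, 4, 8, 3, 6]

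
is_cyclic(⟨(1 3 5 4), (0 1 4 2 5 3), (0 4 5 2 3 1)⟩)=no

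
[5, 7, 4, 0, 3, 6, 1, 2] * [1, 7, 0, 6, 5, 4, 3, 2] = [4, 2, 5, 1, 6, 3, 7, 0]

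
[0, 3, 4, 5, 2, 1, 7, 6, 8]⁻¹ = [0, 5, 4, 1, 2, 3, 7, 6, 8]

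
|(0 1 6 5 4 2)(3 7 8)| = 6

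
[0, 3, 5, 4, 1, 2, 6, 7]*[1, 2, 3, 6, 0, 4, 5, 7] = [1, 6, 4, 0, 2, 3, 5, 7]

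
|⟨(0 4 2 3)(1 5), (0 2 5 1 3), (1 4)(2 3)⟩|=360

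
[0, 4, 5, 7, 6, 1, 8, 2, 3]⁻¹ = [0, 5, 7, 8, 1, 2, 4, 3, 6]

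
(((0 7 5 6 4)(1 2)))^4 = (0 4 6 5 7)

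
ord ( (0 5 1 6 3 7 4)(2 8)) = 14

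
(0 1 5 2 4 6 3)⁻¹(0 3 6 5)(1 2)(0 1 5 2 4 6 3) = (0 3 2 1)(4 5)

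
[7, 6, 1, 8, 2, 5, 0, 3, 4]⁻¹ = [6, 2, 4, 7, 8, 5, 1, 0, 3]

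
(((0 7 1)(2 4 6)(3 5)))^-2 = (0 7 1)(2 4 6)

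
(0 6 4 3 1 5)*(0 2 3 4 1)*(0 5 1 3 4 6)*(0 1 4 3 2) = (0 1 4 6 2 3 5)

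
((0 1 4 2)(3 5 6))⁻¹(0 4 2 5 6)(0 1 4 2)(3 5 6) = (0 6 3 1 2)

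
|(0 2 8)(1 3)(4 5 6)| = 6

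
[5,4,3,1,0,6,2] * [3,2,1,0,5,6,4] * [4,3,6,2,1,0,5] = [5,0,4,6,2,1,3]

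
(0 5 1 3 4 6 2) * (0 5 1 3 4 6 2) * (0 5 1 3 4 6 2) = (0 3 2 1 6 5 4)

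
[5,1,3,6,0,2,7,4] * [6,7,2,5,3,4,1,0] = [4,7,5,1,6,2,0,3]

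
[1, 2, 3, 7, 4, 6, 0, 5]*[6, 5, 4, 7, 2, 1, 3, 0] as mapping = [0→5, 1→4, 2→7, 3→0, 4→2, 5→3, 6→6, 7→1] 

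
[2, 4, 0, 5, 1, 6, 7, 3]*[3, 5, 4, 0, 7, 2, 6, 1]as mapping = [0→4, 1→7, 2→3, 3→2, 4→5, 5→6, 6→1, 7→0]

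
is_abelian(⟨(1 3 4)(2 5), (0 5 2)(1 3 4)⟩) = no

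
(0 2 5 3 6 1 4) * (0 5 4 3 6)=(0 2 4 5 6 1 3)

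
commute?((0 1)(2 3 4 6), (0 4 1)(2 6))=no:(0 1)(2 3 4 6) * (0 4 1)(2 6)=(1 4 2 3), (0 4 1)(2 6) * (0 1)(2 3 4 6)=(0 6 3 4)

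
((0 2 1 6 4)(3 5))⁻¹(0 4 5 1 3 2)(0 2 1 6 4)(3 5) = (0 3 6 5 1 2)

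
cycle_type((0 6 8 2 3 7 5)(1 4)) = 2.7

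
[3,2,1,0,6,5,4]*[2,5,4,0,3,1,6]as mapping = [0→0,1→4,2→5,3→2,4→6,5→1,6→3]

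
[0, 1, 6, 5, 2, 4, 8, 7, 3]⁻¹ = [0, 1, 4, 8, 5, 3, 2, 7, 6]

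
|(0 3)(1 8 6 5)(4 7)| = 4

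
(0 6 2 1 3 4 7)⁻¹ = (0 7 4 3 1 2 6)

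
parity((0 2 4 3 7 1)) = odd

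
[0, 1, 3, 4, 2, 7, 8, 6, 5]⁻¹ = [0, 1, 4, 2, 3, 8, 7, 5, 6]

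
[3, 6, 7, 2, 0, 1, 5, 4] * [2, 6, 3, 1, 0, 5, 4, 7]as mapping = [0→1, 1→4, 2→7, 3→3, 4→2, 5→6, 6→5, 7→0]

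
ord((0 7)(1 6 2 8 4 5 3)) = 14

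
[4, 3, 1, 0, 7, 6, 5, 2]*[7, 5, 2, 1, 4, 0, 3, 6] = [4, 1, 5, 7, 6, 3, 0, 2]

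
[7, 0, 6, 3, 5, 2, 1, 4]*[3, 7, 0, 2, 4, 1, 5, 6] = [6, 3, 5, 2, 1, 0, 7, 4]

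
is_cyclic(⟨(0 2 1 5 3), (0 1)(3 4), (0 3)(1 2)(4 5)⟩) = no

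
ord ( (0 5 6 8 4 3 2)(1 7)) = 14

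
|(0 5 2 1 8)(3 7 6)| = 15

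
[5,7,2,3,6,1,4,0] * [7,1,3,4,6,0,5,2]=[0,2,3,4,5,1,6,7]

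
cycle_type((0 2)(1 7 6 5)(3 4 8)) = 2.3.4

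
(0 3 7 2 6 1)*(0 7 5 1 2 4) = (0 3 5 1 7 4)(2 6)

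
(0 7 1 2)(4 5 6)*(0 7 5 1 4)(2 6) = (0 5 2 7 4 1 6)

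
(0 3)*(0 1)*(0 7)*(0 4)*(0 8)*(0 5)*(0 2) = (0 3 1 7 4 8 5 2)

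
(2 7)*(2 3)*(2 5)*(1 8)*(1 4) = (1 8 4)(2 7 3 5)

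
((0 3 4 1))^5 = (0 3 4 1)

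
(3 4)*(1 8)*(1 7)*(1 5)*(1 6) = (1 8 7 5 6)(3 4)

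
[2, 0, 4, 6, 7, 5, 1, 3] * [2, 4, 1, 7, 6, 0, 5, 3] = [1, 2, 6, 5, 3, 0, 4, 7]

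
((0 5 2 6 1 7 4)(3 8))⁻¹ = (0 4 7 1 6 2 5)(3 8)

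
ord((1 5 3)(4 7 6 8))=12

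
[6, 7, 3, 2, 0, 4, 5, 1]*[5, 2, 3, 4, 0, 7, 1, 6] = [1, 6, 4, 3, 5, 0, 7, 2]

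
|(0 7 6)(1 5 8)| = 3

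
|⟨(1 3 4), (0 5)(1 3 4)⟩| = 6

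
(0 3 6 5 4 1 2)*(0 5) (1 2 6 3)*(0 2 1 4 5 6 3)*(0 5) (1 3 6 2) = (0 4 3 5) (1 6) 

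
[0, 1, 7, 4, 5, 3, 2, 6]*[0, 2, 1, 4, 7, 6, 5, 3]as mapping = [0→0, 1→2, 2→3, 3→7, 4→6, 5→4, 6→1, 7→5]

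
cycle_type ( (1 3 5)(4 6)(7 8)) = 2^2.3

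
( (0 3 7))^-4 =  (0 7 3)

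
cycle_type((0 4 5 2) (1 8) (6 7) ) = 2^2.4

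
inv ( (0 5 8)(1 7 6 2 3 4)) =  (0 8 5)(1 4 3 2 6 7)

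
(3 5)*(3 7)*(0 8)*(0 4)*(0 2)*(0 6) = (0 8 4 2 6)(3 5 7)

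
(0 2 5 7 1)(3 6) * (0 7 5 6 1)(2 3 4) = (0 3 1 7)(2 6 4)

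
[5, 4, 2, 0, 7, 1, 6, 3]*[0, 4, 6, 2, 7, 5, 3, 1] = [5, 7, 6, 0, 1, 4, 3, 2]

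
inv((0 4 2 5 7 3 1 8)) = (0 8 1 3 7 5 2 4)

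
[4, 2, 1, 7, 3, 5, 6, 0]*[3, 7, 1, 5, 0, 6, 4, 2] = [0, 1, 7, 2, 5, 6, 4, 3]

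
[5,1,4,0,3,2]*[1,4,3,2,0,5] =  [5,4,0,1,2,3]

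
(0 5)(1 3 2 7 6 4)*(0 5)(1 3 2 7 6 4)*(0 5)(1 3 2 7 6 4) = (0 5)(1 7)(2 4)(3 6)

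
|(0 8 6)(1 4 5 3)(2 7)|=12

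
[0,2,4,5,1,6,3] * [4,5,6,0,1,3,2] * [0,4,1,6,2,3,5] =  [2,5,4,6,3,1,0]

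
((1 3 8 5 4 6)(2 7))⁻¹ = (1 6 4 5 8 3)(2 7)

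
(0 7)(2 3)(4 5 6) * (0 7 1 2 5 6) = (0 1 2 3 5)(4 6)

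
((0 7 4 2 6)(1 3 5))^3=(0 2 7 6 4)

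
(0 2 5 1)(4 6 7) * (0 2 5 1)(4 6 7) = (0 5)(1 2)(4 7 6)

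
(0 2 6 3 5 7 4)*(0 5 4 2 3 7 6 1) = (0 3 4 5 6 7 2 1)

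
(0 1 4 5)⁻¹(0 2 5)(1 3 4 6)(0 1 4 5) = (0 1 2)(3 5 6 4)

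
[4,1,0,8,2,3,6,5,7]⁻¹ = [2,1,4,5,0,7,6,8,3]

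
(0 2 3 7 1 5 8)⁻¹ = (0 8 5 1 7 3 2)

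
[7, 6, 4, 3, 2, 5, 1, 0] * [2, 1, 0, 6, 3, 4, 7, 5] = [5, 7, 3, 6, 0, 4, 1, 2]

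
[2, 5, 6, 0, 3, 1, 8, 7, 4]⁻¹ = [3, 5, 0, 4, 8, 1, 2, 7, 6]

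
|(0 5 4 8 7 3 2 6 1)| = 9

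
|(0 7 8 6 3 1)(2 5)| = 6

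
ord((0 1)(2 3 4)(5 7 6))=6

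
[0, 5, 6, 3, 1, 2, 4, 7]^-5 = [0, 1, 2, 3, 4, 5, 6, 7]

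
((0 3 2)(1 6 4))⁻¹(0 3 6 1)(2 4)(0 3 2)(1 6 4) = (0 1)(2 4 6 3)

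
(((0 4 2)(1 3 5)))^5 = (0 2 4)(1 5 3)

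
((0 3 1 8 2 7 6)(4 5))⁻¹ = (0 6 7 2 8 1 3)(4 5)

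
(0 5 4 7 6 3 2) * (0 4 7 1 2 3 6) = (0 5 7)(1 2 4)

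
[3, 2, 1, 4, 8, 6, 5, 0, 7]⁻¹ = [7, 2, 1, 0, 3, 6, 5, 8, 4]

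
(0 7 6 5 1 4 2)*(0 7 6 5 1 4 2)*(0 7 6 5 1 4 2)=(0 5 2 6 4 7 1) 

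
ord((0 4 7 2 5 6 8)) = 7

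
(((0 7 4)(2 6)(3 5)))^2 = (0 4 7)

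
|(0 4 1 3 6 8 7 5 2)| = 9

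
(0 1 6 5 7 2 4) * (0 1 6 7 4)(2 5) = (0 6 2)(1 7 5 4)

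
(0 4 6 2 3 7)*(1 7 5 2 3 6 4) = (0 1 7)(2 6 3 5)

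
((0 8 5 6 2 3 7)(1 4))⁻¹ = (0 7 3 2 6 5 8)(1 4)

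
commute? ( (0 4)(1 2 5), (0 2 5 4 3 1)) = no: (0 4)(1 2 5)*(0 2 5 4 3 1) = (0 3 1 5)(2 4), (0 2 5 4 3 1)*(0 4)(1 2 5) = (0 5)(1 4 3 2)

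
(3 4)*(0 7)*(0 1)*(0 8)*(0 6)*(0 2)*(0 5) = (0 7 1 8 6 2 5)(3 4)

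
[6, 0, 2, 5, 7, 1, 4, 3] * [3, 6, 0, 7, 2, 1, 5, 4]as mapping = [0→5, 1→3, 2→0, 3→1, 4→4, 5→6, 6→2, 7→7]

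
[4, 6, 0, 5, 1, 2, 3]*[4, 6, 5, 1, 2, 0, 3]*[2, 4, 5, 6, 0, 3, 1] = [5, 6, 0, 2, 1, 3, 4]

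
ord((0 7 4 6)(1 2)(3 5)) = 4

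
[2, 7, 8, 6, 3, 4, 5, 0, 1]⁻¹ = [7, 8, 0, 4, 5, 6, 3, 1, 2]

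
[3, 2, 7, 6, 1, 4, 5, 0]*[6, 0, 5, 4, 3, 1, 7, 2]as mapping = [0→4, 1→5, 2→2, 3→7, 4→0, 5→3, 6→1, 7→6]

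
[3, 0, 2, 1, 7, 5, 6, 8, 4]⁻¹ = [1, 3, 2, 0, 8, 5, 6, 4, 7]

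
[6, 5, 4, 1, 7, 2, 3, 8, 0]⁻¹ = [8, 3, 5, 6, 2, 1, 0, 4, 7]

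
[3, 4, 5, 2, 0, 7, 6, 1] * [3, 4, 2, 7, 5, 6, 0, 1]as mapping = [0→7, 1→5, 2→6, 3→2, 4→3, 5→1, 6→0, 7→4]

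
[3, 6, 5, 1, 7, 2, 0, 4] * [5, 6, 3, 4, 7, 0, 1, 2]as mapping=[0→4, 1→1, 2→0, 3→6, 4→2, 5→3, 6→5, 7→7]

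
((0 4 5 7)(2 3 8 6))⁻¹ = (0 7 5 4)(2 6 8 3)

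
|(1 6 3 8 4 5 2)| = 7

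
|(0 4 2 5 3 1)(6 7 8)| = 6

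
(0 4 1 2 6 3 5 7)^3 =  (0 2 5 4 6 7 1 3)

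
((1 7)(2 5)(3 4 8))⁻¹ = (1 7)(2 5)(3 8 4)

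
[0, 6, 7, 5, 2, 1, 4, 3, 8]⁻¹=[0, 5, 4, 7, 6, 3, 1, 2, 8]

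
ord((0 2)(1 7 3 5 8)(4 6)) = 10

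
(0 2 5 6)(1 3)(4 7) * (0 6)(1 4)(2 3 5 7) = (0 3 4 2 7 1 5)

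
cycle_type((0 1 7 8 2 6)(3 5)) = 2.6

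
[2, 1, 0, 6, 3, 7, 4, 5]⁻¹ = [2, 1, 0, 4, 6, 7, 3, 5]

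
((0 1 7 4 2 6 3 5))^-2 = (0 3 2 7)(1 5 6 4)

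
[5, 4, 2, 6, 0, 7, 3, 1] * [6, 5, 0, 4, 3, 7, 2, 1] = [7, 3, 0, 2, 6, 1, 4, 5]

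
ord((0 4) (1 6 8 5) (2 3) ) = 4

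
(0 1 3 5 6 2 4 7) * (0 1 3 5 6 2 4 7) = (0 3 6 4)(1 5 2 7)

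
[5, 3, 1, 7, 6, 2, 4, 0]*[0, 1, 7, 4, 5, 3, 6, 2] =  [3, 4, 1, 2, 6, 7, 5, 0]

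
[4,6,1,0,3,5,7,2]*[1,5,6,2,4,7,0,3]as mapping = [0→4,1→0,2→5,3→1,4→2,5→7,6→3,7→6]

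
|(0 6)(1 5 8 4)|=4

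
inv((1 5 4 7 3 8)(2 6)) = (1 8 3 7 4 5)(2 6)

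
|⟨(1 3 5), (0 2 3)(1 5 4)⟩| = 360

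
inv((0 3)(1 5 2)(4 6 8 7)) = (0 3)(1 2 5)(4 7 8 6)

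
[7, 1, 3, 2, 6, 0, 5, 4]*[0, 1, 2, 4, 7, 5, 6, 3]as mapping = [0→3, 1→1, 2→4, 3→2, 4→6, 5→0, 6→5, 7→7]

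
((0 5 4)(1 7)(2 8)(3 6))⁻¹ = (0 4 5)(1 7)(2 8)(3 6)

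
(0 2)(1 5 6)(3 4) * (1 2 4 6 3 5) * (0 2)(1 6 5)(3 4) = (0 3 5 4 1 6)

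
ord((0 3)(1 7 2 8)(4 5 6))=12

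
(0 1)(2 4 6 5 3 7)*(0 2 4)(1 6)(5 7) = (0 6 7 4 1 2)(3 5)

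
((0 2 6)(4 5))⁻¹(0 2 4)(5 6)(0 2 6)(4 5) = (0 4)(2 6 5)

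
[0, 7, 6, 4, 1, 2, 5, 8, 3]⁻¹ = [0, 4, 5, 8, 3, 6, 2, 1, 7]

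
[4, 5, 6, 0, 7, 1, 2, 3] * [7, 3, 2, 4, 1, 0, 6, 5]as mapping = [0→1, 1→0, 2→6, 3→7, 4→5, 5→3, 6→2, 7→4]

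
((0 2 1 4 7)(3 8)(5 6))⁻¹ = (0 7 4 1 2)(3 8)(5 6)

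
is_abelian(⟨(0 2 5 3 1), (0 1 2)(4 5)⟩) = no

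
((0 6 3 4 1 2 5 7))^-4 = (0 1)(2 6)(3 5)(4 7)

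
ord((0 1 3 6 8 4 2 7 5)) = 9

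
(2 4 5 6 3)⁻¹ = (2 3 6 5 4)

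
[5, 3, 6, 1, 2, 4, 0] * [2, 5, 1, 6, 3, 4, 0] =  [4, 6, 0, 5, 1, 3, 2]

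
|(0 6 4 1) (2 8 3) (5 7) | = 12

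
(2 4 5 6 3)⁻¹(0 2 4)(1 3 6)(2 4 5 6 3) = (0 4 5)(1 2 3)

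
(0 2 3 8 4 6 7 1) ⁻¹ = (0 1 7 6 4 8 3 2) 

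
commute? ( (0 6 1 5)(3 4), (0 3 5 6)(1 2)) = no: (0 6 1 5)(3 4) * (0 3 5 6)(1 2) = (1 6 2)(3 4 5), (0 3 5 6)(1 2) * (0 6 1 5)(3 4) = (0 4 3)(1 2 5)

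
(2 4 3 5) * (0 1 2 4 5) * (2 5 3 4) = (0 1 5 2 3)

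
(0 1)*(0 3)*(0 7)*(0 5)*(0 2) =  (0 1 3 7 5 2)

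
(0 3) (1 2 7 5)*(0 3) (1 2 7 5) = (1 7) (2 5) 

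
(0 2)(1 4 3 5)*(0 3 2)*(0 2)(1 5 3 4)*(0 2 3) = (0 3)(2 4)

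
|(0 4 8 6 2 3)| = 6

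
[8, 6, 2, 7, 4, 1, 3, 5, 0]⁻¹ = [8, 5, 2, 6, 4, 7, 1, 3, 0]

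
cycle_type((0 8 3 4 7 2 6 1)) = 8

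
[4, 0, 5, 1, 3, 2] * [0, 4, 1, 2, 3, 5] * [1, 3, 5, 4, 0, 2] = [4, 1, 2, 0, 5, 3]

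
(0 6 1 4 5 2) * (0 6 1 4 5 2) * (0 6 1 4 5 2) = (0 4)(1 2)(5 6)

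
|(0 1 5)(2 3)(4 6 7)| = 6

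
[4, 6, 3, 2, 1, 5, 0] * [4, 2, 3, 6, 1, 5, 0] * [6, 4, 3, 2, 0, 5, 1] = [4, 6, 1, 2, 3, 5, 0]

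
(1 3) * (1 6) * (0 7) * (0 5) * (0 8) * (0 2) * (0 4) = (0 7 5 8 2 4)(1 3 6)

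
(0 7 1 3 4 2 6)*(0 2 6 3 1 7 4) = (0 4 6 2 3)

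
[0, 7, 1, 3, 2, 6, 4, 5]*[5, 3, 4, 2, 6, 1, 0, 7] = [5, 7, 3, 2, 4, 0, 6, 1]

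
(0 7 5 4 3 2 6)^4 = (0 3 7 2 5 6 4)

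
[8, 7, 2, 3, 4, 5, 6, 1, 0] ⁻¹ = [8, 7, 2, 3, 4, 5, 6, 1, 0] 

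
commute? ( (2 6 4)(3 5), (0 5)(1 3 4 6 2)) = no: (2 6 4)(3 5) * (0 5)(1 3 4 6 2) = (0 5 4 1 3), (0 5)(1 3 4 6 2) * (2 6 4)(3 5) = (0 3 2 1 5)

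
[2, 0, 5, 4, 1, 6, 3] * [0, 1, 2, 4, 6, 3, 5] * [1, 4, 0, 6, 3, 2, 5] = [0, 1, 6, 5, 4, 2, 3]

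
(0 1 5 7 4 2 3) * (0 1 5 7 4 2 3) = (0 5 4 3 1 7 2)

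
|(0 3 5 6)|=4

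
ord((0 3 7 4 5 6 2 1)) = 8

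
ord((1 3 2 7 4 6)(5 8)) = 6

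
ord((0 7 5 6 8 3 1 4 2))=9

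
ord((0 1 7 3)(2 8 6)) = 12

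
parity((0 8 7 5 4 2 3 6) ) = odd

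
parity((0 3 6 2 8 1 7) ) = even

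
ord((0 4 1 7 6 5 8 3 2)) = 9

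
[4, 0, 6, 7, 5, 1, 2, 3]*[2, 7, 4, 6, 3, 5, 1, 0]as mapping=[0→3, 1→2, 2→1, 3→0, 4→5, 5→7, 6→4, 7→6]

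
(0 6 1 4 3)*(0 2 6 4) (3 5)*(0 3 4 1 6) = (0 1 3 2) (4 5) 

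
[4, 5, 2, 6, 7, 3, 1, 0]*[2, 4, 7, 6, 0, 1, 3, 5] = [0, 1, 7, 3, 5, 6, 4, 2]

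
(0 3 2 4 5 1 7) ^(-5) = (0 2 5 7 3 4 1) 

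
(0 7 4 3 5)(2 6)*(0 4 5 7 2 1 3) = (0 2 6 1 3 7 5 4)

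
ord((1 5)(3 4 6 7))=4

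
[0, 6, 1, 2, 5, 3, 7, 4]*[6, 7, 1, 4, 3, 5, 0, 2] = [6, 0, 7, 1, 5, 4, 2, 3] 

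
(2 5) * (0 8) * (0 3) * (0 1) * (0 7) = (0 8 3 1 7)(2 5)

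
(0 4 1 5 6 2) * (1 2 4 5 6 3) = (0 5 3 1 6 4 2)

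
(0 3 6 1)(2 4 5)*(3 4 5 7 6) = (0 4 7 6 1)(2 5)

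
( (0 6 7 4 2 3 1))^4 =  (0 2 6 3 7 1 4)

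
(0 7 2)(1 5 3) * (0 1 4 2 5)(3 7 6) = (0 6 3 4 2 1)(5 7)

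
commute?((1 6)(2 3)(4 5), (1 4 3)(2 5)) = no:(1 6)(2 3)(4 5)*(1 4 3)(2 5) = (1 6 4 2)(3 5), (1 4 3)(2 5)*(1 6)(2 3)(4 5) = (1 5 3 6)(2 4)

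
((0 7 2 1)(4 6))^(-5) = (0 1 2 7)(4 6)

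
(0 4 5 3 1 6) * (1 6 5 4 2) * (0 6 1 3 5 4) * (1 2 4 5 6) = (0 4)(1 5 6)(2 3)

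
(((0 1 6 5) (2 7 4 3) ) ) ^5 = (0 1 6 5) (2 7 4 3) 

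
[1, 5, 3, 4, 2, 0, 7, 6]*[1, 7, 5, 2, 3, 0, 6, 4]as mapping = [0→7, 1→0, 2→2, 3→3, 4→5, 5→1, 6→4, 7→6]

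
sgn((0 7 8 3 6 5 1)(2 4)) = -1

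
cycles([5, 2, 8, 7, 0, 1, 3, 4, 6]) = (0 5 1 2 8 6 3 7 4)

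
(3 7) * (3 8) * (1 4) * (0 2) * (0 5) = (0 2 5)(1 4)(3 7 8)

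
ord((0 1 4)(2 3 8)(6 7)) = 6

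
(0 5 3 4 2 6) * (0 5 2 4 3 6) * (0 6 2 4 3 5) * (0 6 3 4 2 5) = (0 2 3)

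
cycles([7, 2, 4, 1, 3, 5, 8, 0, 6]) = (0 7)(1 2 4 3)(6 8)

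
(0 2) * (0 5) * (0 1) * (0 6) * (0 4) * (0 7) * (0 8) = (0 2 5 1 6 4 7 8)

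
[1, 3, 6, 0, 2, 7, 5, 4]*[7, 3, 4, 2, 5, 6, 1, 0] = [3, 2, 1, 7, 4, 0, 6, 5]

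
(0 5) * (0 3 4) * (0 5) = (3 4 5)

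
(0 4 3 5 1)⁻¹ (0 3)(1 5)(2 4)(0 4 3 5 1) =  (0 1)(2 3)(4 5)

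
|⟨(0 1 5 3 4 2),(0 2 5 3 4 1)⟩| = 36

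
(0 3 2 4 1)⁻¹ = (0 1 4 2 3)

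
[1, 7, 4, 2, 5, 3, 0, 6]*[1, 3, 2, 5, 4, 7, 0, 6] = [3, 6, 4, 2, 7, 5, 1, 0]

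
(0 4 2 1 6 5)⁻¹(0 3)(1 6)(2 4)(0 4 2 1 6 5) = (1 2)(3 4)(5 6)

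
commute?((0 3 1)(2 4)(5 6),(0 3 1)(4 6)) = no:(0 3 1)(2 4)(5 6) * (0 3 1)(4 6) = (0 1 3)(2 6 5 4),(0 3 1)(4 6) * (0 3 1)(2 4)(5 6) = (0 1 3)(2 4 5 6)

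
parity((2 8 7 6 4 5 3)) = even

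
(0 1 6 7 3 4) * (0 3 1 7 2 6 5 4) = (0 7 1 5 4 3)(2 6)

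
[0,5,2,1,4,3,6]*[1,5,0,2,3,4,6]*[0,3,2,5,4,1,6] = [3,4,0,1,5,2,6]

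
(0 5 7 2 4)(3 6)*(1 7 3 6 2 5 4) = (0 4)(1 7 5 3 2)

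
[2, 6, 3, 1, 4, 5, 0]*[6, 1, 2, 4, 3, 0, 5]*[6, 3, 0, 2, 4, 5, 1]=[0, 5, 4, 3, 2, 6, 1]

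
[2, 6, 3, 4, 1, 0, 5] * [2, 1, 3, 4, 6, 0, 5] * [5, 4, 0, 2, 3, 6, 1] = [2, 6, 3, 1, 4, 0, 5]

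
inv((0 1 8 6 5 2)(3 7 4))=(0 2 5 6 8 1)(3 4 7)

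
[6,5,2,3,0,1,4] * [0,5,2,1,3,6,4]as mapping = [0→4,1→6,2→2,3→1,4→0,5→5,6→3]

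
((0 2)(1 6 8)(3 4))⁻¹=(0 2)(1 8 6)(3 4)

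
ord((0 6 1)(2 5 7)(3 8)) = 6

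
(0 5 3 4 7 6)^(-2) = (0 7 3)(4 5 6)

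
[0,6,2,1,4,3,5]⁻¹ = [0,3,2,5,4,6,1]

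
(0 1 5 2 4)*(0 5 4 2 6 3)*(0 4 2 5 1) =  (1 2 5 6 3 4)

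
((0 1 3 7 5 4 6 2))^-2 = (0 6 5 3)(1 2 4 7)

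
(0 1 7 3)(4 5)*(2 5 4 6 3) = (0 1 7 2 5 6 3)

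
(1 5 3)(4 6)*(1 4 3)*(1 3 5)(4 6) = (3 6 5)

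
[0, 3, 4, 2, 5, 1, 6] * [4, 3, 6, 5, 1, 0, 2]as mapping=[0→4, 1→5, 2→1, 3→6, 4→0, 5→3, 6→2]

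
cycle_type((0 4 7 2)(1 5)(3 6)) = 2^2.4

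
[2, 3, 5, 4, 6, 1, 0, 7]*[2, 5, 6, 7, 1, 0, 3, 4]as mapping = [0→6, 1→7, 2→0, 3→1, 4→3, 5→5, 6→2, 7→4]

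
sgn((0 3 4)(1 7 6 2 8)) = 1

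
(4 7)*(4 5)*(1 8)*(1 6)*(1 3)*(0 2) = (0 2) (1 8 6 3) (4 7 5) 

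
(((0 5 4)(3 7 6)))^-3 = ()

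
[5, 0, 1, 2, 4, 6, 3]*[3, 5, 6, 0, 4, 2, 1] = [2, 3, 5, 6, 4, 1, 0]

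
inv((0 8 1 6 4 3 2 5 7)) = (0 7 5 2 3 4 6 1 8)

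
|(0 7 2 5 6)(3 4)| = 10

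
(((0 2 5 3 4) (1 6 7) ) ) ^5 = (1 7 6) 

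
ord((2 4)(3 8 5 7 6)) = 10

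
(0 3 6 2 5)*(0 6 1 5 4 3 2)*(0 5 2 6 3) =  (0 6 5 3 1 2 4)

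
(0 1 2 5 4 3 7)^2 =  (0 2 4 7 1 5 3)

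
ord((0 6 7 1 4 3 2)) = 7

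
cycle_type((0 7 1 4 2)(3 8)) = 2.5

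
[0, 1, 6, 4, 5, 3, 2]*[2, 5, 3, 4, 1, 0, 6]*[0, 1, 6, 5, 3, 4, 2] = [6, 4, 2, 1, 0, 3, 5]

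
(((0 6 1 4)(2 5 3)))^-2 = (0 1)(2 5 3)(4 6)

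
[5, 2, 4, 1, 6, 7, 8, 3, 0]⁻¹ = [8, 3, 1, 7, 2, 0, 4, 5, 6]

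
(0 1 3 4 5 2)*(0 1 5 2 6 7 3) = (0 5 6 7 3 4 2 1)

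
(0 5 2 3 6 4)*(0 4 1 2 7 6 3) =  (0 5 7 6 1 2)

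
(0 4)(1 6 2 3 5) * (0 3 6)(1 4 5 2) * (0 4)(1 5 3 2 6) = (0 3 6 5)(1 4 2)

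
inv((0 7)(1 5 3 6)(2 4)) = (0 7)(1 6 3 5)(2 4)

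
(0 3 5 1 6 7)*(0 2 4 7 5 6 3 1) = (0 1 3 6 5)(2 4 7)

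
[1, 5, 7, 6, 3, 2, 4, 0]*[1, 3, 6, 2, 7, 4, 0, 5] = [3, 4, 5, 0, 2, 6, 7, 1]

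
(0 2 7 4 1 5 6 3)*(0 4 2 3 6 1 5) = (0 3 4 5 1)(2 7)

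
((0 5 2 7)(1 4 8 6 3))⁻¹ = (0 7 2 5)(1 3 6 8 4)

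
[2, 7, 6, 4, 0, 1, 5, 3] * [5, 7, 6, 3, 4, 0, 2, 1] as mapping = [0→6, 1→1, 2→2, 3→4, 4→5, 5→7, 6→0, 7→3] 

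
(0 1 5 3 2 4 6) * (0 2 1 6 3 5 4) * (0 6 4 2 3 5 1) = (0 4 5 1 2 6 3)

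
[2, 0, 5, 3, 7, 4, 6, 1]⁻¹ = [1, 7, 0, 3, 5, 2, 6, 4]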